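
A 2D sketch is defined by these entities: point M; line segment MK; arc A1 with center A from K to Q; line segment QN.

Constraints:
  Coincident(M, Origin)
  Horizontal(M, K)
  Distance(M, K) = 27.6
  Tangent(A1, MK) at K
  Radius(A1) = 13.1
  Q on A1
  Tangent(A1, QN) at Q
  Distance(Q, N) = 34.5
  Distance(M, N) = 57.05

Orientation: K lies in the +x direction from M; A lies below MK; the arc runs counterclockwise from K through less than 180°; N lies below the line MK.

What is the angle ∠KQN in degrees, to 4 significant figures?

124.7°

Checks: |AQ| = 13.10 ✓; ∠(AQ, QN) = 90.00° ✓; |QN| = 34.50 ✓; |MN| = 57.05 ✓.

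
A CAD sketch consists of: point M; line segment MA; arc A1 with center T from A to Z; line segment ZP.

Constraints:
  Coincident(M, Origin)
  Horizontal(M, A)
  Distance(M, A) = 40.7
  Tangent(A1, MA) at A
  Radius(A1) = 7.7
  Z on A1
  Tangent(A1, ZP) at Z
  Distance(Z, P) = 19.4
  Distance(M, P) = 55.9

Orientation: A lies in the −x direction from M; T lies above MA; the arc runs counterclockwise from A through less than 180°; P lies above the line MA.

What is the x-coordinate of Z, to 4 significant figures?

-35.27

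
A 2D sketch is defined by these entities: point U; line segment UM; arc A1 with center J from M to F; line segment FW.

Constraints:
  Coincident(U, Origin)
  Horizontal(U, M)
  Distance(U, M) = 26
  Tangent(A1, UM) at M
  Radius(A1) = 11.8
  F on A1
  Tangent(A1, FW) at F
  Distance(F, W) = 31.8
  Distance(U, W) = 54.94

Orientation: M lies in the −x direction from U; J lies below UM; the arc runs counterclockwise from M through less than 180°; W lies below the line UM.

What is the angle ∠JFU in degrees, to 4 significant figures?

8.898°

Checks: |JF| = 11.80 ✓; ∠(JF, FW) = 90.00° ✓; |FW| = 31.80 ✓; |UW| = 54.94 ✓.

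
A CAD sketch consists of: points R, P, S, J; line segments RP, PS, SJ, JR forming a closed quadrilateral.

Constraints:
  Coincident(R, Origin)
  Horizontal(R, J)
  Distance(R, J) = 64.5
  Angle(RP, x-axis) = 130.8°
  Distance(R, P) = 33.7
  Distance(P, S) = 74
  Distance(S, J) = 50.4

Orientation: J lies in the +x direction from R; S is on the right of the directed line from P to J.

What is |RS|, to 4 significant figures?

40.31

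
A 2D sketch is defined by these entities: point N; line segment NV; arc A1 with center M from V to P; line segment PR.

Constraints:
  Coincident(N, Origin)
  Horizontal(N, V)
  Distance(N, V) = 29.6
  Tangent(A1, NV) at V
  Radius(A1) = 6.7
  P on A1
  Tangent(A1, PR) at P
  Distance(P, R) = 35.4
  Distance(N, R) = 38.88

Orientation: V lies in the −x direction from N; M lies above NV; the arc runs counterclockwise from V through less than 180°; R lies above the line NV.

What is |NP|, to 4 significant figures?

23.74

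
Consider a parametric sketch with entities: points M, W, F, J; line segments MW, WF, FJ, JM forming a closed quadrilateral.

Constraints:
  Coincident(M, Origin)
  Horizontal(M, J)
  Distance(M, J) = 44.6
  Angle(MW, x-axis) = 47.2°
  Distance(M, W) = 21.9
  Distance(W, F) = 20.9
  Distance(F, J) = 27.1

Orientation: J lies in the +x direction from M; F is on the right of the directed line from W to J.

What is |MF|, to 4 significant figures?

18.48

Checks: |WF| = 20.90 ✓; |FJ| = 27.10 ✓.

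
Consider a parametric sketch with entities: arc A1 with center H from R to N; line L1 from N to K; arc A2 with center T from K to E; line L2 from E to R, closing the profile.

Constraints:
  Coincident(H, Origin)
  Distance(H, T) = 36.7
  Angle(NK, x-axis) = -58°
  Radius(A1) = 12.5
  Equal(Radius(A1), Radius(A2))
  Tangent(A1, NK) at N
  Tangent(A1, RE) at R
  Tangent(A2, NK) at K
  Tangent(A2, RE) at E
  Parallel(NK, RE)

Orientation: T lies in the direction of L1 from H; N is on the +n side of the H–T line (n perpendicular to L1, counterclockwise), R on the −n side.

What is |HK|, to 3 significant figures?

38.8

Tangency of A1 to both parallel lines with radius 12.5 puts N and R at H ± 12.5·n: N = (10.6, 6.62), R = (-10.6, -6.62). Equal radii place K and E the same way about T: K = T + 12.5·n = (30.0, -24.5), E = T − 12.5·n = (8.85, -37.7). Then |HK| = |K − H| = 38.8.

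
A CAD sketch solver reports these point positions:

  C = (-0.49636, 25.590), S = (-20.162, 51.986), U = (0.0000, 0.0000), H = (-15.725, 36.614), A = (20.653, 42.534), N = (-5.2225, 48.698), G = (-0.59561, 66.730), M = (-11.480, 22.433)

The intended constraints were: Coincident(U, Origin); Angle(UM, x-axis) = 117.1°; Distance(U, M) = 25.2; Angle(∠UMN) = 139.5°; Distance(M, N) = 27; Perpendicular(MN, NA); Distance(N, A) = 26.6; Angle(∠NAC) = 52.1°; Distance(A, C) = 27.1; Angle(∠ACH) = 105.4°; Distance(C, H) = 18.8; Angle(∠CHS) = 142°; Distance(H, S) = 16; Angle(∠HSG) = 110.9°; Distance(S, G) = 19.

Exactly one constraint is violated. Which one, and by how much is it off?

Distance(S, G) = 19 — off by 5.50.

U = (0.00, 0.00) ✓; UM at 117.1° ✓; |UM| = 25.20 ✓; ∠UMN = 139.5° ✓; |MN| = 27.00 ✓; ∠(MN, NA) = 90.00° ✓; |NA| = 26.60 ✓; ∠NAC = 52.10° ✓; |AC| = 27.10 ✓; ∠ACH = 105.4° ✓; |CH| = 18.80 ✓; ∠CHS = 142.0° ✓; |HS| = 16.00 ✓; ∠HSG = 110.9° ✓; |SG| = 24.50 ✗.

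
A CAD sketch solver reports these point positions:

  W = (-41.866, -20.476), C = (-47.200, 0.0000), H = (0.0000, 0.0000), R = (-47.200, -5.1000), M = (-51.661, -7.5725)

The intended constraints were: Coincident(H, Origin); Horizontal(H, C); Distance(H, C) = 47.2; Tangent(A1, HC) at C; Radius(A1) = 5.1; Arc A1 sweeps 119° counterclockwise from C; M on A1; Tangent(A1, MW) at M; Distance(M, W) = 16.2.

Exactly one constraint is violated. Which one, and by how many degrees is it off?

Tangent(A1, MW) at M — off by 8.20°.

H = (0.00, 0.00) ✓; H.y = 0.00, C.y = 0.00 ✓; |HC| = 47.20 ✓; ∠(RC, CH) = 90.00° ✓; |RC| = 5.100 ✓; bearing(R→M) − bearing(R→C) = 119.0° ✓; |RM| = 5.100 ✓; ∠(RM, MW) = 81.80° ✗; |MW| = 16.20 ✓.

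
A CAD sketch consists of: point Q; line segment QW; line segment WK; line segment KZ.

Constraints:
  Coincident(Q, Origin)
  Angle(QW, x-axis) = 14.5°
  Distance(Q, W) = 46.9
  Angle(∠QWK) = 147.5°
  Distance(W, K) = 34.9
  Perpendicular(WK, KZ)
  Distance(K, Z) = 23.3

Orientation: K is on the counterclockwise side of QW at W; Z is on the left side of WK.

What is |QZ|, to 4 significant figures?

74.48

∠QWK = 147.5°, so WK runs at 14.5° + (180° − 147.5°) = 47.00° from the x-axis; with |WK| = 34.9, K = W + 34.9·(cos 47.00°, sin 47.00°) = (69.21, 37.27). WK ⟂ KZ; with |KZ| = 23.3 on the left of WK, Z = K + 23.3·(-0.7314, 0.6820) = (52.17, 53.16). Then |QZ| = |Z − Q| = 74.48.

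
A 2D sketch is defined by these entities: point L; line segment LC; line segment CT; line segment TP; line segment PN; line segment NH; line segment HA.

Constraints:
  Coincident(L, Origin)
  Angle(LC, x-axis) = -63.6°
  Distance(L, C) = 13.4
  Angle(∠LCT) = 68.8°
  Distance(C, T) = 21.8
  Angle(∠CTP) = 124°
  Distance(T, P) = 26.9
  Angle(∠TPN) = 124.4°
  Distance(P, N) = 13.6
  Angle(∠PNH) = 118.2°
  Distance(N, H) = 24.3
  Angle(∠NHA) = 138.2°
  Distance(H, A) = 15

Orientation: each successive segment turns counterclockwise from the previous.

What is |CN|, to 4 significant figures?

47.27

∠CTP = 124.0° gives TP at 103.6° from the x-axis; with |TP| = 26.9, P = (14.33, 30.24). ∠TPN = 124.4° gives PN at 159.2° from the x-axis; with |PN| = 13.6, N = (1.619, 35.07). Then |CN| = |N − C| = 47.27.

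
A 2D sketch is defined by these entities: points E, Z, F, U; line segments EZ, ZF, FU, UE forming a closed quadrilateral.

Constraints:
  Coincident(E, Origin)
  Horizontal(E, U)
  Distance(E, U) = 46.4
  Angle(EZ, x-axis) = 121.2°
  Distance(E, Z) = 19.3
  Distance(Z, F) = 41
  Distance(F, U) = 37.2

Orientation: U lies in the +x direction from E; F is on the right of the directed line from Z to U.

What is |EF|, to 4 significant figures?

21.77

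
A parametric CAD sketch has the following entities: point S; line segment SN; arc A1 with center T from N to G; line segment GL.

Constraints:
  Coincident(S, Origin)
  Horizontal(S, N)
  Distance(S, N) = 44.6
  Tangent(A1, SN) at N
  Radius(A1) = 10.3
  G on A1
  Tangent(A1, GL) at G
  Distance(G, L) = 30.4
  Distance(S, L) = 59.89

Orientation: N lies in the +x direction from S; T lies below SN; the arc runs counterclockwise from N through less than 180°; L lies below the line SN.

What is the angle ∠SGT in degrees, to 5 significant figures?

144.80°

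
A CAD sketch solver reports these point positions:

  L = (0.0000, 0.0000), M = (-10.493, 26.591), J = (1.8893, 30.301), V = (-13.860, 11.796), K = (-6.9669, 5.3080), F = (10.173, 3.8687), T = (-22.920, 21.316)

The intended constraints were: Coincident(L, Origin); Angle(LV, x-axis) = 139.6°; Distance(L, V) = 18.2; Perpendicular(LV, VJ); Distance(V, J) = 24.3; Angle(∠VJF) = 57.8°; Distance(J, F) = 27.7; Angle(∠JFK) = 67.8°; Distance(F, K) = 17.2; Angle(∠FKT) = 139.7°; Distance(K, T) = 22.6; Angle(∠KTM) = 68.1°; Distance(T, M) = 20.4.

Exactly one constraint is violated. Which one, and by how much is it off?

Distance(T, M) = 20.4 — off by 6.90.

L = (0.00, 0.00) ✓; LV at 139.6° ✓; |LV| = 18.20 ✓; ∠(LV, VJ) = 90.00° ✓; |VJ| = 24.30 ✓; ∠VJF = 57.80° ✓; |JF| = 27.70 ✓; ∠JFK = 67.80° ✓; |FK| = 17.20 ✓; ∠FKT = 139.7° ✓; |KT| = 22.60 ✓; ∠KTM = 68.10° ✓; |TM| = 13.50 ✗.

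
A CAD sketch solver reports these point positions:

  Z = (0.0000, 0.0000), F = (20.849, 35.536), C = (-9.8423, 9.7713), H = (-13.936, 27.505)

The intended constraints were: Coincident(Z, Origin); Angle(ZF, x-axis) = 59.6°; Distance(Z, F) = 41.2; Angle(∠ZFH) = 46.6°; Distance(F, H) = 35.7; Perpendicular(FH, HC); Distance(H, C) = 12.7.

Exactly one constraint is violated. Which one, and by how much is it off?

Distance(H, C) = 12.7 — off by 5.50.

Z = (0.00, 0.00) ✓; ZF at 59.60° ✓; |ZF| = 41.20 ✓; ∠ZFH = 46.60° ✓; |FH| = 35.70 ✓; ∠(FH, HC) = 90.00° ✓; |HC| = 18.20 ✗.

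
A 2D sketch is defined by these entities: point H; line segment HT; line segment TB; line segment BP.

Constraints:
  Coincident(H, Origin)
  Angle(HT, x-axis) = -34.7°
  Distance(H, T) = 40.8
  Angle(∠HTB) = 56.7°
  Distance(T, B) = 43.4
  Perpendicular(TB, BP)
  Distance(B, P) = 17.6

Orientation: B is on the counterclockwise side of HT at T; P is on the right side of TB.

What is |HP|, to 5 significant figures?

55.803

H is at the origin; HT runs at -34.7° with length 40.8, so T = 40.8·(cos -34.7°, sin -34.7°) = (33.543, -23.227). ∠HTB = 56.7°, so TB runs at -34.7° + (180° − 56.7°) = 88.600° from the x-axis; with |TB| = 43.4, B = T + 43.4·(cos 88.600°, sin 88.600°) = (34.604, 20.160). TB is perpendicular to BP; with |BP| = 17.6 on the right of TB, P = B + 17.6·(0.99970, -0.024432) = (52.199, 19.730). Then |HP| = |P − H| = 55.803.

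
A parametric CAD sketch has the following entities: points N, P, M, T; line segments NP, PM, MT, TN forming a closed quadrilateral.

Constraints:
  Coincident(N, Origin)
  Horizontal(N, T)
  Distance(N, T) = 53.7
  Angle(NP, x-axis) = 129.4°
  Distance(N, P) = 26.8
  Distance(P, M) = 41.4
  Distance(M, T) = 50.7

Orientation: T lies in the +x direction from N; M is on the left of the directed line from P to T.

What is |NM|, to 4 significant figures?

43.42

N is at the origin; N and T share the same y with |NT| = 53.7 and T in +x, so T = (53.7, 0). NP runs at 129.4° with |NP| = 26.8, so P = (-17.01, 20.71). M is determined by |PM| = 41.4 and |MT| = 50.7 together: it lies at the intersection of circle(P, 41.4) and circle(T, 50.7). With |PT| = 73.68, the foot of the radical line on PT is 31.03 from P and the perpendicular offset is √(41.4² − 31.03²) = 27.41. Taking the left-of-PT solution: M = (20.47, 38.29).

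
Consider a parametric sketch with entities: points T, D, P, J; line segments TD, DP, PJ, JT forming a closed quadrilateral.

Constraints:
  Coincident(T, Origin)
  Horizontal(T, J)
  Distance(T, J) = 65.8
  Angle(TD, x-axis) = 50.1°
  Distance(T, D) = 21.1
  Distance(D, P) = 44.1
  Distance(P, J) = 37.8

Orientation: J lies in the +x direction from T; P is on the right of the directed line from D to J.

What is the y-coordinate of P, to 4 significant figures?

-22.21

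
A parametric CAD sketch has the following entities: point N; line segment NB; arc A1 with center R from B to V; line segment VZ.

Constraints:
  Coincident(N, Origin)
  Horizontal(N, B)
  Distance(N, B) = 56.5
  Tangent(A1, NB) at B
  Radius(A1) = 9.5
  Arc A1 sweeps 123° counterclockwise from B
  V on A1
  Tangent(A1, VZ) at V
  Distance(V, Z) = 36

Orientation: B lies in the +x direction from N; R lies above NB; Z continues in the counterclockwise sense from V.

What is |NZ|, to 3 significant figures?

63.4

On A1, B sits at bearing -90° from R; a 123° counterclockwise sweep puts V at bearing 33°, so V = R + 9.5·(cos 33°, sin 33°) = (64.5, 14.7). A1 meets VZ tangentially, so RV is at right angles to VZ, so VZ runs along (−sin 33°, cos 33°); with |VZ| = 36.0, Z = (44.9, 44.9). Then |NZ| = |Z − N| = 63.4.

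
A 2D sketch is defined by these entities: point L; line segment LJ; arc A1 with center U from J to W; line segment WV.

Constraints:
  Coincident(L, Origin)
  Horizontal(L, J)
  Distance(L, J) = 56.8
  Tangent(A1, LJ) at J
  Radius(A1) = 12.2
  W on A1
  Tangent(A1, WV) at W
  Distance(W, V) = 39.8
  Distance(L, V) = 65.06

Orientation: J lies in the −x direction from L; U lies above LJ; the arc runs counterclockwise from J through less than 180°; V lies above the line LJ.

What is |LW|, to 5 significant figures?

45.998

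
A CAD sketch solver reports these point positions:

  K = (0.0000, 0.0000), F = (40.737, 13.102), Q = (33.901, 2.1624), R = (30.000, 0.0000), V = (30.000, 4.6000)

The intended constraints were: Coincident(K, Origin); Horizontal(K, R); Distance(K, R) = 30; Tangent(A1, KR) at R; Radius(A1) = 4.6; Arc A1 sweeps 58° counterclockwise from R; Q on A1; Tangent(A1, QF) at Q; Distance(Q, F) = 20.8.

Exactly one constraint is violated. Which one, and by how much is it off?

Distance(Q, F) = 20.8 — off by 7.90.

K = (0.00, 0.00) ✓; K.y = 0.00, R.y = 0.00 ✓; |KR| = 30.00 ✓; ∠(VR, RK) = 90.00° ✓; |VR| = 4.600 ✓; bearing(V→Q) − bearing(V→R) = 58.00° ✓; |VQ| = 4.600 ✓; ∠(VQ, QF) = 90.00° ✓; |QF| = 12.90 ✗.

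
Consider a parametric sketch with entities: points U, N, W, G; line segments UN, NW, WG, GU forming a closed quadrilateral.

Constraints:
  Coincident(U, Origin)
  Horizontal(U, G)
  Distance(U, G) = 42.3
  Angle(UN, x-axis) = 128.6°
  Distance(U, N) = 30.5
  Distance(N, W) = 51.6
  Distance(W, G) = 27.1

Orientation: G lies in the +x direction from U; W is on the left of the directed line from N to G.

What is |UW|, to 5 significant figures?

41.218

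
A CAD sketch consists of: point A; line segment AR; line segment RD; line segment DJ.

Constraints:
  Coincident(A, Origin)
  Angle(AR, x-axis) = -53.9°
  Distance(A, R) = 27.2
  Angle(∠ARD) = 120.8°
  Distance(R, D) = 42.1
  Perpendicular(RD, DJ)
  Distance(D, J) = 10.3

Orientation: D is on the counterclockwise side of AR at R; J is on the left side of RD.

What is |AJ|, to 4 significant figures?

57.53

A is at the origin; AR runs at -53.9° with length 27.2, so R = 27.2·(cos -53.9°, sin -53.9°) = (16.03, -21.98). ∠ARD = 120.8°, so RD runs at -53.9° + (180° − 120.8°) = 5.300° from the x-axis; with |RD| = 42.1, D = R + 42.1·(cos 5.300°, sin 5.300°) = (57.95, -18.09). RD ⟂ DJ; with |DJ| = 10.3 on the left of RD, J = D + 10.3·(-0.09237, 0.9957) = (56.99, -7.833). Then |AJ| = |J − A| = 57.53.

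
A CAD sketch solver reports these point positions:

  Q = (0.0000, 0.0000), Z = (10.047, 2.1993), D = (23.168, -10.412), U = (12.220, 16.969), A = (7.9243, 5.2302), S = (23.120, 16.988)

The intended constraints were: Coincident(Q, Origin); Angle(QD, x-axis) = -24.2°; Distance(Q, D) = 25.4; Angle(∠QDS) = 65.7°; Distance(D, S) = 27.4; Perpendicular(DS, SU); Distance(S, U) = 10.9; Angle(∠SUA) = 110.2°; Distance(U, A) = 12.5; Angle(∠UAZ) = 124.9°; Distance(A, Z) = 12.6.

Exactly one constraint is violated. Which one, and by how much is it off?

Distance(A, Z) = 12.6 — off by 8.90.

Q = (0.00, 0.00) ✓; QD at -24.20° ✓; |QD| = 25.40 ✓; ∠QDS = 65.70° ✓; |DS| = 27.40 ✓; ∠(DS, SU) = 90.00° ✓; |SU| = 10.90 ✓; ∠SUA = 110.2° ✓; |UA| = 12.50 ✓; ∠UAZ = 124.9° ✓; |AZ| = 3.700 ✗.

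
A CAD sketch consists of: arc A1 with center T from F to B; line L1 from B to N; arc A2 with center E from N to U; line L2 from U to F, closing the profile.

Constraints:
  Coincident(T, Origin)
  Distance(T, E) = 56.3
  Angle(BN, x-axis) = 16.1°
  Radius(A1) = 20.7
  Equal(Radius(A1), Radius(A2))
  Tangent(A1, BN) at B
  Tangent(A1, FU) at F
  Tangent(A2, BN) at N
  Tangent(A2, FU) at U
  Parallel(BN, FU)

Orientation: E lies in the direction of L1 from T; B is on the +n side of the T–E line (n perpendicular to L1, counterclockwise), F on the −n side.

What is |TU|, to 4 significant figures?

59.98

The slot axis is L1's direction at 16.1°, so u = (cos 16.1°, sin 16.1°) = (0.9608, 0.2773) and n = (−sin 16.1°, cos 16.1°) = (-0.2773, 0.9608). T is at the origin and E lies 56.3 along u from T, so E = 56.3·u = (54.09, 15.61). Tangency of A1 to both parallel lines with radius 20.7 puts B and F at T ± 20.7·n: B = (-5.740, 19.89), F = (5.740, -19.89). Equal radii place N and U the same way about E: N = E + 20.7·n = (48.35, 35.50), U = E − 20.7·n = (59.83, -4.275). Then |TU| = |U − T| = 59.98.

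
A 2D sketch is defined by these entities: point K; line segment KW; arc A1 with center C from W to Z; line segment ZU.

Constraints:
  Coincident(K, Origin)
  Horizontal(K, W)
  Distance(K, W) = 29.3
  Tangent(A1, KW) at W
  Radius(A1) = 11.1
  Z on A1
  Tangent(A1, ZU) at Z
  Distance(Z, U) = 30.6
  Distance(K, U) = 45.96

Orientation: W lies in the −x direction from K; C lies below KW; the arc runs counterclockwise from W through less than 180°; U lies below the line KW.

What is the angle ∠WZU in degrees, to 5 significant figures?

115.65°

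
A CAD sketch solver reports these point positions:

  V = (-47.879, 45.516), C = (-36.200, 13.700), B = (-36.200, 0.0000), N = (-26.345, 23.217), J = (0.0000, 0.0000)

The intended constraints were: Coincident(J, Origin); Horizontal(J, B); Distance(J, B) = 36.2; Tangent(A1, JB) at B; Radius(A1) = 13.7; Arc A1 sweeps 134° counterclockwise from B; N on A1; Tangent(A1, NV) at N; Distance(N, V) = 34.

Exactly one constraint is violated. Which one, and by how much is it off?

Distance(N, V) = 34 — off by 3.00.

J = (0.00, 0.00) ✓; J.y = 0.00, B.y = 0.00 ✓; |JB| = 36.20 ✓; ∠(CB, BJ) = 90.00° ✓; |CB| = 13.70 ✓; bearing(C→N) − bearing(C→B) = 134.0° ✓; |CN| = 13.70 ✓; ∠(CN, NV) = 90.00° ✓; |NV| = 31.00 ✗.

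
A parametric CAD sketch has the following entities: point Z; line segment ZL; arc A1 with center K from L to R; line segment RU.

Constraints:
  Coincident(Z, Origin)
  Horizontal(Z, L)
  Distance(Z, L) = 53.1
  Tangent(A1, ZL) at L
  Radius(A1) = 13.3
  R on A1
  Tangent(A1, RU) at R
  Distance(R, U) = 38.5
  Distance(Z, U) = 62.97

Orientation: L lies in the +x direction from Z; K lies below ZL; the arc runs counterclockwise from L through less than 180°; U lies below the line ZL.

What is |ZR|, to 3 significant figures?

41.7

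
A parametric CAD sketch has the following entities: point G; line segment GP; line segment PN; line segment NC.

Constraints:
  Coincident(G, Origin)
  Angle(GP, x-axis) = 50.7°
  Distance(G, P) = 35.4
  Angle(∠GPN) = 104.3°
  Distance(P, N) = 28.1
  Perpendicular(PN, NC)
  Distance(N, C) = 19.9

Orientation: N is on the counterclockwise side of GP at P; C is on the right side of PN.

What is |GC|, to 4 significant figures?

65.54

G is at the origin; GP runs at 50.7° with length 35.4, so P = 35.4·(cos 50.7°, sin 50.7°) = (22.42, 27.39). ∠GPN = 104.3°, so PN runs at 50.7° + (180° − 104.3°) = 126.4° from the x-axis; with |PN| = 28.1, N = P + 28.1·(cos 126.4°, sin 126.4°) = (5.747, 50.01). PN ⟂ NC; with |NC| = 19.9 on the right of PN, C = N + 19.9·(0.8049, 0.5934) = (21.76, 61.82). Then |GC| = |C − G| = 65.54.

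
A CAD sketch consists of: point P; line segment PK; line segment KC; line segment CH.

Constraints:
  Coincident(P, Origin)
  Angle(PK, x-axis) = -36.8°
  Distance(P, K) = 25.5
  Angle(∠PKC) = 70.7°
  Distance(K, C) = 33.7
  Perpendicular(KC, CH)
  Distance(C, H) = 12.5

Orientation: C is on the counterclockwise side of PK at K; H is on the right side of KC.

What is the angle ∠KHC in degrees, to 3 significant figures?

69.6°

P is at the origin; PK runs at -36.8° with length 25.5, so K = 25.5·(cos -36.8°, sin -36.8°) = (20.4, -15.3). ∠PKC = 70.7°, so KC runs at -36.8° + (180° − 70.7°) = 72.5° from the x-axis; with |KC| = 33.7, C = K + 33.7·(cos 72.5°, sin 72.5°) = (30.6, 16.9). KC is perpendicular to CH; with |CH| = 12.5 on the right of KC, H = C + 12.5·(0.954, -0.301) = (42.5, 13.1). Then cos ∠KHC = HK·HC / (|HK||HC|), giving 69.6°.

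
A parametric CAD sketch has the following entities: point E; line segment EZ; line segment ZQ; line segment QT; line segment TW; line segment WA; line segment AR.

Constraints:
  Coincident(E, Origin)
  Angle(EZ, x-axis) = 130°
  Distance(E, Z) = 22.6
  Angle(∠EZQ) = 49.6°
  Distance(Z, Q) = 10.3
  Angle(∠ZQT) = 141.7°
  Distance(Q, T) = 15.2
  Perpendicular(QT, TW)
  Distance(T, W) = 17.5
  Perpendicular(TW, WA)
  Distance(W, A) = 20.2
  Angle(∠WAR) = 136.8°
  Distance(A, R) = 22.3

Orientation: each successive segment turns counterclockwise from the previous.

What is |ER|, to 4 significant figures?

36.36

TW ⟂ WA, so WA runs at 118.7°; with |WA| = 20.2, A = (-3.296, 19.95). ∠WAR = 136.8° gives AR at 161.9° from the x-axis; with |AR| = 22.3, R = (-24.49, 26.87). Then |ER| = |R − E| = 36.36.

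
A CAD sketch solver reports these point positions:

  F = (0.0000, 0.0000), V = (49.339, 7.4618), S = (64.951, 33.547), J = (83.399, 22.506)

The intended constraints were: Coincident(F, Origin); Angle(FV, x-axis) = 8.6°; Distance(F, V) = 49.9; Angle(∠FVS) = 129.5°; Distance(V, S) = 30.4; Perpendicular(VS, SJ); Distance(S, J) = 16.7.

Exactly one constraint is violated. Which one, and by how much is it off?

Distance(S, J) = 16.7 — off by 4.80.

F = (0.00, 0.00) ✓; FV at 8.600° ✓; |FV| = 49.90 ✓; ∠FVS = 129.5° ✓; |VS| = 30.40 ✓; ∠(VS, SJ) = 90.00° ✓; |SJ| = 21.50 ✗.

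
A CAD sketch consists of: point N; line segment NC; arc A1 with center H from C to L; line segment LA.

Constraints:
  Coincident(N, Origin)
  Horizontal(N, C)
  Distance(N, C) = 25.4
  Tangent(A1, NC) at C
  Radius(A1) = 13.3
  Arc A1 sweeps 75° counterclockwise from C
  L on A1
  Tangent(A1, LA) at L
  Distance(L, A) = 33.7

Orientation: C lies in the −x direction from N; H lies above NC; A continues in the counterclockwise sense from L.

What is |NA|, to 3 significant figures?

42.6

On A1, C sits at bearing -90° from H; a 75° counterclockwise sweep puts L at bearing -15°, so L = H + 13.3·(cos -15°, sin -15°) = (-12.6, 9.86). A1 meets LA tangentially, so HL is at right angles to LA, so LA runs along (−sin -15°, cos -15°); with |LA| = 33.7, A = (-3.83, 42.4). Then |NA| = |A − N| = 42.6.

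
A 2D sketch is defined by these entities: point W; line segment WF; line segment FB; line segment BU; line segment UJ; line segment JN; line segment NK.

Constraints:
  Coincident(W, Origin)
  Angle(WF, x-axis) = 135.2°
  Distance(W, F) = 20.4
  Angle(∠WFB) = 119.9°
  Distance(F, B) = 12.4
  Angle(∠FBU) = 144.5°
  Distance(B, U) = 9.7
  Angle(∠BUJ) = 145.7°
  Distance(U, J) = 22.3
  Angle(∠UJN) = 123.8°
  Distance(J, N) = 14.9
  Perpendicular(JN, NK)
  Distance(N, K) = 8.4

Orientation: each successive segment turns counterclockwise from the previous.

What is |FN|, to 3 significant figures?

43.1

W is at the origin; WF runs at 135.2° with length 20.4, so F = (-14.5, 14.4). ∠WFB = 119.9° gives FB at -165° from the x-axis; with |FB| = 12.4, B = (-26.4, 11.1). ∠FBU = 144.5° gives BU at -129° from the x-axis; with |BU| = 9.7, U = (-32.6, 3.59). ∠BUJ = 145.7° gives UJ at -94.9° from the x-axis; with |UJ| = 22.3, J = (-34.5, -18.6). ∠UJN = 123.8° gives JN at -38.7° from the x-axis; with |JN| = 14.9, N = (-22.8, -27.9). Then |FN| = |N − F| = 43.1.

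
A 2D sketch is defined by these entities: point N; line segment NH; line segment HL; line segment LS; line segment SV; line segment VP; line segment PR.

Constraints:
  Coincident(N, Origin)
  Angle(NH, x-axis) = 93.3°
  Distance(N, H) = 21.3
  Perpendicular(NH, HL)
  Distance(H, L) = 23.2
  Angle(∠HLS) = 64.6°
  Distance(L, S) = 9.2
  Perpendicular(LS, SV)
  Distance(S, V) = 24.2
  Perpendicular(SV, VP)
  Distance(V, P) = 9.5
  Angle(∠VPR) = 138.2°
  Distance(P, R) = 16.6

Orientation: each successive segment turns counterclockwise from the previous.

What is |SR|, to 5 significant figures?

25.516

N is at the origin; NH runs at 93.3° with length 21.3, so H = (-1.2261, 21.265). NH ⟂ HL, so HL runs at -176.70°; with |HL| = 23.2, L = (-24.388, 19.929). ∠HLS = 64.6° gives LS at -61.300° from the x-axis; with |LS| = 9.2, S = (-19.970, 11.859). The perpendicularity gives SV at right angles to LS, so SV runs at 28.700°; with |SV| = 24.2, V = (1.2573, 23.481). SV is perpendicular to VP, so VP runs at 118.70°; with |VP| = 9.5, P = (-3.3048, 31.814). ∠VPR = 138.2° gives PR at 160.50° from the x-axis; with |PR| = 16.6, R = (-18.953, 37.355). Then |SR| = |R − S| = 25.516.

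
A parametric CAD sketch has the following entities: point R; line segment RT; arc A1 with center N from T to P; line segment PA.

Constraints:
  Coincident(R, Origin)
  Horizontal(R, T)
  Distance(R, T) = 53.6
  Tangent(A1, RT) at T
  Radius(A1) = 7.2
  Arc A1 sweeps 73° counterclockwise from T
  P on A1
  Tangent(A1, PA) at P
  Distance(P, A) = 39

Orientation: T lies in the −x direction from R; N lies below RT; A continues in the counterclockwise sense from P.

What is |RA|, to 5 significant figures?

83.456

R is at the origin; RT is horizontal with |RT| = 53.6 and T on the −x side, so T = (-53.600, 0.0000). Since A1 is tangent to RT there, NT ⟂ RT, so N = T + (0, -7.2) = (-53.600, -7.2000). On A1, T sits at bearing 90° from N; a 73° counterclockwise sweep puts P at bearing 163°, so P = N + 7.2·(cos 163°, sin 163°) = (-60.485, -5.0949). Since A1 is tangent to PA there, NP ⟂ PA, so PA runs along (−sin 163°, cos 163°); with |PA| = 39.0, A = (-71.888, -42.391). Then |RA| = |A − R| = 83.456.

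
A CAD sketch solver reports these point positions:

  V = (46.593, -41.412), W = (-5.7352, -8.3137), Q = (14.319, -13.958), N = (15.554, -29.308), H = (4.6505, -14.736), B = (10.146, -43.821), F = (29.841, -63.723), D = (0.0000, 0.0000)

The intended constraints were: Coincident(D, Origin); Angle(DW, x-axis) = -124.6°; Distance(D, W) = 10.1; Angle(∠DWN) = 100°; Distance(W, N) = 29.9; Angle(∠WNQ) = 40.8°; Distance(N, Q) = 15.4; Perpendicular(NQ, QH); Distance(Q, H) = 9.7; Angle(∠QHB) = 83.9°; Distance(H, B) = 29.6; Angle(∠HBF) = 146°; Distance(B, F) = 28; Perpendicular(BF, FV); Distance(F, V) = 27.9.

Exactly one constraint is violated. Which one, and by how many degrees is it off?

Perpendicular(BF, FV) — off by 8.40°.

D = (0.00, 0.00) ✓; DW at -124.6° ✓; |DW| = 10.10 ✓; ∠DWN = 100.0° ✓; |WN| = 29.90 ✓; ∠WNQ = 40.80° ✓; |NQ| = 15.40 ✓; ∠(NQ, QH) = 90.00° ✓; |QH| = 9.700 ✓; ∠QHB = 83.90° ✓; |HB| = 29.60 ✓; ∠HBF = 146.0° ✓; |BF| = 28.00 ✓; ∠(BF, FV) = 98.40° ✗; |FV| = 27.90 ✓.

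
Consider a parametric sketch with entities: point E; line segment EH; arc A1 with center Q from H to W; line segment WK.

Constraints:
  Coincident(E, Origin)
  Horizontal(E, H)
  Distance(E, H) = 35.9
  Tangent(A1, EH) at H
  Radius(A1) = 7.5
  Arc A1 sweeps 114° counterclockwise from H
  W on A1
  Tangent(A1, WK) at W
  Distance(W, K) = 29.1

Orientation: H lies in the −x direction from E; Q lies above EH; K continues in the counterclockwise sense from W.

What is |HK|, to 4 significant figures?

37.47

On A1, H sits at bearing -90° from Q; a 114° counterclockwise sweep puts W at bearing 24°, so W = Q + 7.5·(cos 24°, sin 24°) = (-29.05, 10.55). The tangent condition forces QW to be normal to WK, so WK runs along (−sin 24°, cos 24°); with |WK| = 29.1, K = (-40.88, 37.13). Then |HK| = |K − H| = 37.47.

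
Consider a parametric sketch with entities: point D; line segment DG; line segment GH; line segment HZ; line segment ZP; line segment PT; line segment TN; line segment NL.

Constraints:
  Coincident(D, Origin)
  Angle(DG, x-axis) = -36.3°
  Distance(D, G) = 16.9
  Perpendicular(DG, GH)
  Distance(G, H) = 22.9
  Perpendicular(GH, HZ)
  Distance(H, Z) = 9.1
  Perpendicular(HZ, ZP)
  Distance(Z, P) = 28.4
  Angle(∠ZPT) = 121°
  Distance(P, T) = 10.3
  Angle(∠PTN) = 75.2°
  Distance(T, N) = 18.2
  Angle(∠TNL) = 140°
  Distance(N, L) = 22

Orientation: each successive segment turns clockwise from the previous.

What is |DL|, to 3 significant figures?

29.7

∠PTN = 75.2° gives TN at -110° from the x-axis; with |TN| = 18.2, N = (13.5, -18.2). ∠TNL = 140.0° gives NL at -150° from the x-axis; with |NL| = 22.0, L = (-5.53, -29.2). Then |DL| = |L − D| = 29.7.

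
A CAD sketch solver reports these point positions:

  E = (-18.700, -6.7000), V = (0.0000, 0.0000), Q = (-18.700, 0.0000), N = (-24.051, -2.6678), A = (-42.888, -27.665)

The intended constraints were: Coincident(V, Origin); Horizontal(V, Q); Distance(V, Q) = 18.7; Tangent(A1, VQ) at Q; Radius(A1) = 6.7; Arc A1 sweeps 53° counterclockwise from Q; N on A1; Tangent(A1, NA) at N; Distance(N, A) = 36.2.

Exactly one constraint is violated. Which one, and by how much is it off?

Distance(N, A) = 36.2 — off by 4.90.

V = (0.00, 0.00) ✓; V.y = 0.00, Q.y = 0.00 ✓; |VQ| = 18.70 ✓; ∠(EQ, QV) = 90.00° ✓; |EQ| = 6.700 ✓; bearing(E→N) − bearing(E→Q) = 53.00° ✓; |EN| = 6.700 ✓; ∠(EN, NA) = 90.00° ✓; |NA| = 31.30 ✗.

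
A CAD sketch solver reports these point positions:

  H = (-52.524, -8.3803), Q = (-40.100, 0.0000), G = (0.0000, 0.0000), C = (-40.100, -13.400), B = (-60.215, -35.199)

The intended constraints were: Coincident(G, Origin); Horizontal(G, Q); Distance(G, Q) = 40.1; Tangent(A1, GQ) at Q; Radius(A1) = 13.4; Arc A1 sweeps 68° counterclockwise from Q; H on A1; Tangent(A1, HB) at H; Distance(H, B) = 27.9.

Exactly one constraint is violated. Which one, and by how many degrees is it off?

Tangent(A1, HB) at H — off by 6.00°.

G = (0.00, 0.00) ✓; G.y = 0.00, Q.y = 0.00 ✓; |GQ| = 40.10 ✓; ∠(CQ, QG) = 90.00° ✓; |CQ| = 13.40 ✓; bearing(C→H) − bearing(C→Q) = 68.00° ✓; |CH| = 13.40 ✓; ∠(CH, HB) = 84.00° ✗; |HB| = 27.90 ✓.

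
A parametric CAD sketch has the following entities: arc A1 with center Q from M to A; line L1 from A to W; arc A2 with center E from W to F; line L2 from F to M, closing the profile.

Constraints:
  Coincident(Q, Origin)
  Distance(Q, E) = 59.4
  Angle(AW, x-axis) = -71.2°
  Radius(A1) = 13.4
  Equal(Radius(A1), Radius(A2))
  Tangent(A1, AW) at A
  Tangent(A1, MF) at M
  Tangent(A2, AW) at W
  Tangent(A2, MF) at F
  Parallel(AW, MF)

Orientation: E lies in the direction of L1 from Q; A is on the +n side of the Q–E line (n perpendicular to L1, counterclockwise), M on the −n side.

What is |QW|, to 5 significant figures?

60.893

Tangency of A1 to both parallel lines with radius 13.4 puts A and M at Q ± 13.4·n: A = (12.685, 4.3184), M = (-12.685, -4.3184). Equal radii place W and F the same way about E: W = E + 13.4·n = (31.828, -51.913), F = E − 13.4·n = (6.4575, -60.549). Then |QW| = |W − Q| = 60.893.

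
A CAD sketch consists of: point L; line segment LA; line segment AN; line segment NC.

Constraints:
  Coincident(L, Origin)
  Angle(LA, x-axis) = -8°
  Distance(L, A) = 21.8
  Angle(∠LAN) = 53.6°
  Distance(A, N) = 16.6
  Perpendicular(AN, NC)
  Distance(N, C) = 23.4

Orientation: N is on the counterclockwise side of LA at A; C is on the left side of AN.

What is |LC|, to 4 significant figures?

6.905

L is at the origin; LA runs at -8.0° with length 21.8, so A = 21.8·(cos -8.0°, sin -8.0°) = (21.59, -3.034). ∠LAN = 53.6°, so AN runs at -8.0° + (180° − 53.6°) = 118.4° from the x-axis; with |AN| = 16.6, N = A + 16.6·(cos 118.4°, sin 118.4°) = (13.69, 11.57). The perpendicularity gives NC at right angles to AN; with |NC| = 23.4 on the left of AN, C = N + 23.4·(-0.8796, -0.4756) = (-6.891, 0.4386). Then |LC| = |C − L| = 6.905.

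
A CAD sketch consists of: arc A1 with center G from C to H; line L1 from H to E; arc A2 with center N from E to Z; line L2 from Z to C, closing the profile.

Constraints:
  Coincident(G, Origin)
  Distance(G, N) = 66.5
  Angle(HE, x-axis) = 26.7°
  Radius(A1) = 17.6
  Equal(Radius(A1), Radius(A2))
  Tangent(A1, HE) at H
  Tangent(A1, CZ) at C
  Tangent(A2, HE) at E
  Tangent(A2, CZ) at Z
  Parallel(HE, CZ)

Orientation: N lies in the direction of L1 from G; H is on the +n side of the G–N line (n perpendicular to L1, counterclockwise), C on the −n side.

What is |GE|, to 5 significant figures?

68.790

The slot axis is L1's direction at 26.7°, so u = (cos 26.7°, sin 26.7°) = (0.89337, 0.44932) and n = (−sin 26.7°, cos 26.7°) = (-0.44932, 0.89337). G is at the origin and N lies 66.5 along u from G, so N = 66.5·u = (59.409, 29.880). Tangency of A1 to both parallel lines with radius 17.6 puts H and C at G ± 17.6·n: H = (-7.9080, 15.723), C = (7.9080, -15.723). Equal radii place E and Z the same way about N: E = N + 17.6·n = (51.501, 45.603), Z = N − 17.6·n = (67.317, 14.156). Then |GE| = |E − G| = 68.790.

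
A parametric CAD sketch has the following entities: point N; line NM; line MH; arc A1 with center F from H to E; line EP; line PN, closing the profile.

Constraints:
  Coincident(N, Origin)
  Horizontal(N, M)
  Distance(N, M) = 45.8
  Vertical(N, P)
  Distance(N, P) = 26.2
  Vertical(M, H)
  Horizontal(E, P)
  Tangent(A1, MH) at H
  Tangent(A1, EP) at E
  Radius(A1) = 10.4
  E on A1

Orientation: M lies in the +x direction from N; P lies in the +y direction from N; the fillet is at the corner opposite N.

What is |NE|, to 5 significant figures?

44.041

The virtual corner opposite N is at (45.800, 26.200). The tangent condition forces FH to be normal to MH and tangency of A1 to EP means the radius FE is perpendicular to EP, with radius 10.4, so the center F sits 10.4 in from both sides at F = (35.400, 15.800). That places the tangent points at H = (45.800, 15.800) on MH and E = (35.400, 26.200) on EP. Then |NE| = |E − N| = 44.041.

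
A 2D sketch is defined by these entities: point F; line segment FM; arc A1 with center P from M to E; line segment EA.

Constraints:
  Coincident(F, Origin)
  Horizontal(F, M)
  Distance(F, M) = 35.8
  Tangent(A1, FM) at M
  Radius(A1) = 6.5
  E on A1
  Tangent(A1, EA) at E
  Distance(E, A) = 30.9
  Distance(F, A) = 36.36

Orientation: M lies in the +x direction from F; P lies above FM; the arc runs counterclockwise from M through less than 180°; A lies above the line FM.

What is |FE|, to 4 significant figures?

41.72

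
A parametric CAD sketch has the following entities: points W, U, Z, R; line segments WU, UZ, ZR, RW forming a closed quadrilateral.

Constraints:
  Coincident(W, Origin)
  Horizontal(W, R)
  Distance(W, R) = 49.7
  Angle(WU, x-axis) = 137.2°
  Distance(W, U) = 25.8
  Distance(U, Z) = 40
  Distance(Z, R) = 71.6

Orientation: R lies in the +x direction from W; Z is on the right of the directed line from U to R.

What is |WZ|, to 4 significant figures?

28.97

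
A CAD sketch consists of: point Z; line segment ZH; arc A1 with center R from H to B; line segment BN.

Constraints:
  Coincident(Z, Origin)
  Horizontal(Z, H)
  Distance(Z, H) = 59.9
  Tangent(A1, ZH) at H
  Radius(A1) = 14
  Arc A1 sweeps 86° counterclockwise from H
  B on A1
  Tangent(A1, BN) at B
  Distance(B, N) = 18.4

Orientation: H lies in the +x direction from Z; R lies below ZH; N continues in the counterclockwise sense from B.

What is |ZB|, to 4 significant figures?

47.74

Z is at the origin; Z and H share the same y with |ZH| = 59.9 and H on the +x side, so H = (59.90, 0.000). Tangency of A1 to ZH means the radius RH is perpendicular to ZH, so R = H + (0, -14) = (59.90, -14.00). On A1, H sits at bearing 90° from R; an 86° counterclockwise sweep puts B at bearing 176°, so B = R + 14.0·(cos 176°, sin 176°) = (45.93, -13.02). Then |ZB| = |B − Z| = 47.74.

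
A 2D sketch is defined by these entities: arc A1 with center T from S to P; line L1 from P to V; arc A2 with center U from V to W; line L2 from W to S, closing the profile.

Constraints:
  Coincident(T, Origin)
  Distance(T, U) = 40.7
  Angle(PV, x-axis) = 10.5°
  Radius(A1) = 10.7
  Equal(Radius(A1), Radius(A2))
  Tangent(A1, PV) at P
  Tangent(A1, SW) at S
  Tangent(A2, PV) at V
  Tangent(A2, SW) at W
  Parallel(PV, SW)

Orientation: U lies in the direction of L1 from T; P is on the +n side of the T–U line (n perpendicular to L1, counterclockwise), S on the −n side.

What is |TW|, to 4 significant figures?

42.08

The slot axis is L1's direction at 10.5°, so u = (cos 10.5°, sin 10.5°) = (0.9833, 0.1822) and n = (−sin 10.5°, cos 10.5°) = (-0.1822, 0.9833). T is at the origin and U lies 40.7 along u from T, so U = 40.7·u = (40.02, 7.417). Tangency of A1 to both parallel lines with radius 10.7 puts P and S at T ± 10.7·n: P = (-1.950, 10.52), S = (1.950, -10.52). Equal radii place V and W the same way about U: V = U + 10.7·n = (38.07, 17.94), W = U − 10.7·n = (41.97, -3.104). Then |TW| = |W − T| = 42.08.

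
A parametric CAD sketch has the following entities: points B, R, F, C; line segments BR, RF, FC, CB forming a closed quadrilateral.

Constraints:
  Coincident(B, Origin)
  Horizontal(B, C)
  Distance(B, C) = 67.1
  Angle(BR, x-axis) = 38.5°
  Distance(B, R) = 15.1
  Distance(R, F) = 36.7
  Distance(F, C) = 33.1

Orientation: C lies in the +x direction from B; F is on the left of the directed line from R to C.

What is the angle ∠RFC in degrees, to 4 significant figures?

106.8°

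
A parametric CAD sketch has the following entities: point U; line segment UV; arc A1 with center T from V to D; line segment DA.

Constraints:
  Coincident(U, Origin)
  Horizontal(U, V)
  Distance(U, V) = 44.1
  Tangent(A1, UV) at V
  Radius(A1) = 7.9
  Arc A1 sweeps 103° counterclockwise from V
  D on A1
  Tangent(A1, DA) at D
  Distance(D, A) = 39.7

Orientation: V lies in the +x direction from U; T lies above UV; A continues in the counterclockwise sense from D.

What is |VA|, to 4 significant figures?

48.38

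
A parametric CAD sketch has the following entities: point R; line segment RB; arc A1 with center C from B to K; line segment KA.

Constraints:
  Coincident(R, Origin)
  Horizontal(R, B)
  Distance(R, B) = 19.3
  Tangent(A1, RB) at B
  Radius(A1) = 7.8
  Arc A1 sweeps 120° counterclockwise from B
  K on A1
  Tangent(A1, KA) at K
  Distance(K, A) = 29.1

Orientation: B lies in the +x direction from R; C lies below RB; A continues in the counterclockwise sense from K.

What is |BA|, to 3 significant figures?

37.7

On A1, B sits at bearing 90° from C; a 120° counterclockwise sweep puts K at bearing 210°, so K = C + 7.8·(cos 210°, sin 210°) = (12.5, -11.7). Since A1 is tangent to KA there, CK ⟂ KA, so KA runs along (−sin 210°, cos 210°); with |KA| = 29.1, A = (27.1, -36.9). Then |BA| = |A − B| = 37.7.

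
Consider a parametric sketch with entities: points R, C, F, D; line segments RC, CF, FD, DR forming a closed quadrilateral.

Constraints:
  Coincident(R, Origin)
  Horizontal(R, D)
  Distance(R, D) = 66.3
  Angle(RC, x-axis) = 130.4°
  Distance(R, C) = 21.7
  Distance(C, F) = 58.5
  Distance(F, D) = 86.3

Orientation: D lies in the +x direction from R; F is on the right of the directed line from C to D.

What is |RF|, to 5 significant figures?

42.778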